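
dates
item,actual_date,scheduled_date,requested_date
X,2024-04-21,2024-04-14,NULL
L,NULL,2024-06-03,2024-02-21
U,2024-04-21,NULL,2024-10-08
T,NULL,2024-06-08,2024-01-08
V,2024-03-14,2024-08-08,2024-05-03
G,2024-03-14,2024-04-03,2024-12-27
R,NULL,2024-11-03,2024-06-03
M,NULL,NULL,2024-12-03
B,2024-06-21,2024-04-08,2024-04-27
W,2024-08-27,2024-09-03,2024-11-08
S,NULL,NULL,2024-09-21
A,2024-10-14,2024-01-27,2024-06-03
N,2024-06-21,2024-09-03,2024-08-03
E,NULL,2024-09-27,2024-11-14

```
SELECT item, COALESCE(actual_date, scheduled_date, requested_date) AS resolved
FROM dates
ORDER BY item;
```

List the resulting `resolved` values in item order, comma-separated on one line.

item=A: actual_date=2024-10-14 → 2024-10-14
item=B: actual_date=2024-06-21 → 2024-06-21
item=E: actual_date=NULL, scheduled_date=2024-09-27 → 2024-09-27
item=G: actual_date=2024-03-14 → 2024-03-14
item=L: actual_date=NULL, scheduled_date=2024-06-03 → 2024-06-03
item=M: actual_date=NULL, scheduled_date=NULL, requested_date=2024-12-03 → 2024-12-03
item=N: actual_date=2024-06-21 → 2024-06-21
item=R: actual_date=NULL, scheduled_date=2024-11-03 → 2024-11-03
item=S: actual_date=NULL, scheduled_date=NULL, requested_date=2024-09-21 → 2024-09-21
item=T: actual_date=NULL, scheduled_date=2024-06-08 → 2024-06-08
item=U: actual_date=2024-04-21 → 2024-04-21
item=V: actual_date=2024-03-14 → 2024-03-14
item=W: actual_date=2024-08-27 → 2024-08-27
item=X: actual_date=2024-04-21 → 2024-04-21

2024-10-14, 2024-06-21, 2024-09-27, 2024-03-14, 2024-06-03, 2024-12-03, 2024-06-21, 2024-11-03, 2024-09-21, 2024-06-08, 2024-04-21, 2024-03-14, 2024-08-27, 2024-04-21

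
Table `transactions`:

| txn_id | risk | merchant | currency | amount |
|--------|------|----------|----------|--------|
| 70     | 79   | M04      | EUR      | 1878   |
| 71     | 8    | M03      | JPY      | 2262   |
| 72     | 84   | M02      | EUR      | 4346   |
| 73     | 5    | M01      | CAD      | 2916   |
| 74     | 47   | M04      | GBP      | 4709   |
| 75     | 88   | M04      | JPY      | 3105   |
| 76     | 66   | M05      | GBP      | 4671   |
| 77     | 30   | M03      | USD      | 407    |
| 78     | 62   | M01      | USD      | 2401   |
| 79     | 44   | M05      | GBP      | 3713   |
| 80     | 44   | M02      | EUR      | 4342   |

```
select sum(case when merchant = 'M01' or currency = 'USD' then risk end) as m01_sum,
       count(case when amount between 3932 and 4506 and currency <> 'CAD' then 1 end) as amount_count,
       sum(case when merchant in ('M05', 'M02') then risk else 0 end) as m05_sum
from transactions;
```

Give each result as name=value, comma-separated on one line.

[m01_sum: merchant = 'M01' or currency = 'USD']
txn_id=70: ✗
txn_id=71: ✗
txn_id=72: ✗
txn_id=73: ✓ → 5
txn_id=74: ✗
txn_id=75: ✗
txn_id=76: ✗
txn_id=77: ✓ → 30
txn_id=78: ✓ → 62
txn_id=79: ✗
txn_id=80: ✗
m01_sum = 5 + 30 + 62 = 97
—
[amount_count: amount between 3932 and 4506 and currency <> 'CAD']
txn_id=70: ✗
txn_id=71: ✗
txn_id=72: ✓ → 1
txn_id=73: ✗
txn_id=74: ✗
txn_id=75: ✗
txn_id=76: ✗
txn_id=77: ✗
txn_id=78: ✗
txn_id=79: ✗
txn_id=80: ✓ → 1
amount_count = COUNT(1, 1) = 2
—
[m05_sum: merchant in ('M05', 'M02')]
txn_id=70: ✗
txn_id=71: ✗
txn_id=72: ✓ → 84
txn_id=73: ✗
txn_id=74: ✗
txn_id=75: ✗
txn_id=76: ✓ → 66
txn_id=77: ✗
txn_id=78: ✗
txn_id=79: ✓ → 44
txn_id=80: ✓ → 44
m05_sum = 84 + 66 + 44 + 44 = 238

m01_sum=97, amount_count=2, m05_sum=238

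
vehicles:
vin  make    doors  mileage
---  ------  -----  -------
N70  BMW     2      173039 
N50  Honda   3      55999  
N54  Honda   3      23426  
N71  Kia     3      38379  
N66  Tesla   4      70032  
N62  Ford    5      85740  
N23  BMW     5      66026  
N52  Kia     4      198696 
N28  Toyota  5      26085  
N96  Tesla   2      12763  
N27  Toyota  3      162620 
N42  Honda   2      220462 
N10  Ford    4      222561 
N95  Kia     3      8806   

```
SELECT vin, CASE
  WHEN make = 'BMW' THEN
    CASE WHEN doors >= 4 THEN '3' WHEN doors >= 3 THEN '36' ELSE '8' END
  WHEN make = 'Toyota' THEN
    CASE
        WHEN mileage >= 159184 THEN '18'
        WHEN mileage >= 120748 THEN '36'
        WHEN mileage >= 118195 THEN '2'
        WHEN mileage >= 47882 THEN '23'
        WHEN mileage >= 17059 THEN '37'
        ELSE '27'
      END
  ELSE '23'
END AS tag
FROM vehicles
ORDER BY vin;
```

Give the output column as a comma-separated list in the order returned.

vin=N10: make='Ford' → outer ELSE → 23
vin=N23: make='BMW' → inner[doors >= 4] → 3
vin=N27: make='Toyota' → inner[mileage >= 159184] → 18
vin=N28: make='Toyota' → inner[mileage >= 17059] → 37
vin=N42: make='Honda' → outer ELSE → 23
vin=N50: make='Honda' → outer ELSE → 23
vin=N52: make='Kia' → outer ELSE → 23
vin=N54: make='Honda' → outer ELSE → 23
vin=N62: make='Ford' → outer ELSE → 23
vin=N66: make='Tesla' → outer ELSE → 23
vin=N70: make='BMW' → inner[ELSE] → 8
vin=N71: make='Kia' → outer ELSE → 23
vin=N95: make='Kia' → outer ELSE → 23
vin=N96: make='Tesla' → outer ELSE → 23

23, 3, 18, 37, 23, 23, 23, 23, 23, 23, 8, 23, 23, 23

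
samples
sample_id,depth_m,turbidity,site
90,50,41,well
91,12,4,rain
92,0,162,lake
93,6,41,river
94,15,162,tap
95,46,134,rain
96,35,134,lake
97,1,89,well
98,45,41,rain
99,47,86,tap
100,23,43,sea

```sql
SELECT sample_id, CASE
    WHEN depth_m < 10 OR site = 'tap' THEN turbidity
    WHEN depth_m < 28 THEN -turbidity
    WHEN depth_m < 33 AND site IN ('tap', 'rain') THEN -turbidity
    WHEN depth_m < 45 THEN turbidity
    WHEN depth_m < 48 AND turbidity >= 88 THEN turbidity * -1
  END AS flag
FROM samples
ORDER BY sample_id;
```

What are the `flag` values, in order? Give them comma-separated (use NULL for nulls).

sample_id=90: (no match → NULL) → NULL
sample_id=91: depth_m < 28 → -4
sample_id=92: depth_m < 10 OR site = 'tap' → 162
sample_id=93: depth_m < 10 OR site = 'tap' → 41
sample_id=94: depth_m < 10 OR site = 'tap' → 162
sample_id=95: depth_m < 48 AND turbidity >= 88 → -134
sample_id=96: depth_m < 45 → 134
sample_id=97: depth_m < 10 OR site = 'tap' → 89
sample_id=98: (no match → NULL) → NULL
sample_id=99: depth_m < 10 OR site = 'tap' → 86
sample_id=100: depth_m < 28 → -43

NULL, -4, 162, 41, 162, -134, 134, 89, NULL, 86, -43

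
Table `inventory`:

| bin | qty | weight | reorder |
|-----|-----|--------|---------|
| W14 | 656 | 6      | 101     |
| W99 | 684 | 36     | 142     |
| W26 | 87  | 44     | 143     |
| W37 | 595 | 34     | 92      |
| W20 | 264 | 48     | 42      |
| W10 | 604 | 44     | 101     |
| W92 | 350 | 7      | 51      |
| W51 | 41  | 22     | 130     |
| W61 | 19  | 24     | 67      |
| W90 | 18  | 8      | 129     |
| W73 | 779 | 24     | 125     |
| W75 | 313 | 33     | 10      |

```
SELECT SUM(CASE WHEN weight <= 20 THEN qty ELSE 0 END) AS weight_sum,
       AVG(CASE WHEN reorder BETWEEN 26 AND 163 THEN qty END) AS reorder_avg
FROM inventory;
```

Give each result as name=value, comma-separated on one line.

[weight_sum: weight <= 20]
bin=W14: ✓ → 656
bin=W99: ✗
bin=W26: ✗
bin=W37: ✗
bin=W20: ✗
bin=W10: ✗
bin=W92: ✓ → 350
bin=W51: ✗
bin=W61: ✗
bin=W90: ✓ → 18
bin=W73: ✗
bin=W75: ✗
weight_sum = 656 + 350 + 18 = 1024
—
[reorder_avg: reorder BETWEEN 26 AND 163]
bin=W14: ✓ → 656
bin=W99: ✓ → 684
bin=W26: ✓ → 87
bin=W37: ✓ → 595
bin=W20: ✓ → 264
bin=W10: ✓ → 604
bin=W92: ✓ → 350
bin=W51: ✓ → 41
bin=W61: ✓ → 19
bin=W90: ✓ → 18
bin=W73: ✓ → 779
bin=W75: ✗
reorder_avg = (656 + 684 + 87 + 595 + 264 + 604 + 350 + 41 + 19 + 18 + 779) / 11 = 372.4545454545

weight_sum=1024, reorder_avg=372.4545454545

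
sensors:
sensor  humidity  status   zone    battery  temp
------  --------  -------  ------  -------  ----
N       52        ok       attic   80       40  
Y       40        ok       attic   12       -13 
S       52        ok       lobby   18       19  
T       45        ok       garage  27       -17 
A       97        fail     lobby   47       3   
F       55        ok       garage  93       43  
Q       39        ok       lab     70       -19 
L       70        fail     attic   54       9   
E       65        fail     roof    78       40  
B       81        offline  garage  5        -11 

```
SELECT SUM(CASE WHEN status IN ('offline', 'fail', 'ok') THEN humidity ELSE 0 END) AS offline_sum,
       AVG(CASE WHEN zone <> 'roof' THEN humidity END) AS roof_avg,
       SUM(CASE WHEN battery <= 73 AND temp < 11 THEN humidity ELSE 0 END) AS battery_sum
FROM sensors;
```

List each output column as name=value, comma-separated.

offline_sum=596, roof_avg=59, battery_sum=372

[offline_sum: status IN ('offline', 'fail', 'ok')]
sensor=N: ✓ → 52
sensor=Y: ✓ → 40
sensor=S: ✓ → 52
sensor=T: ✓ → 45
sensor=A: ✓ → 97
sensor=F: ✓ → 55
sensor=Q: ✓ → 39
sensor=L: ✓ → 70
sensor=E: ✓ → 65
sensor=B: ✓ → 81
offline_sum = 52 + 40 + 52 + 45 + 97 + 55 + 39 + 70 + 65 + 81 = 596
—
[roof_avg: zone <> 'roof']
sensor=N: ✓ → 52
sensor=Y: ✓ → 40
sensor=S: ✓ → 52
sensor=T: ✓ → 45
sensor=A: ✓ → 97
sensor=F: ✓ → 55
sensor=Q: ✓ → 39
sensor=L: ✓ → 70
sensor=E: ✗
sensor=B: ✓ → 81
roof_avg = (52 + 40 + 52 + 45 + 97 + 55 + 39 + 70 + 81) / 9 = 59
—
[battery_sum: battery <= 73 AND temp < 11]
sensor=N: ✗
sensor=Y: ✓ → 40
sensor=S: ✗
sensor=T: ✓ → 45
sensor=A: ✓ → 97
sensor=F: ✗
sensor=Q: ✓ → 39
sensor=L: ✓ → 70
sensor=E: ✗
sensor=B: ✓ → 81
battery_sum = 40 + 45 + 97 + 39 + 70 + 81 = 372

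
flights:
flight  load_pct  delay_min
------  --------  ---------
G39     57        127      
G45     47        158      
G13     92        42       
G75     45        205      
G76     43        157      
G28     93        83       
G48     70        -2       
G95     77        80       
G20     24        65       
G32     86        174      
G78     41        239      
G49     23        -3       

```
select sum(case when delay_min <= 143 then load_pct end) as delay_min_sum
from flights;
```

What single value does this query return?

436

flight=G39: ✓ → 57
flight=G45: ✗
flight=G13: ✓ → 92
flight=G75: ✗
flight=G76: ✗
flight=G28: ✓ → 93
flight=G48: ✓ → 70
flight=G95: ✓ → 77
flight=G20: ✓ → 24
flight=G32: ✗
flight=G78: ✗
flight=G49: ✓ → 23
delay_min_sum = 57 + 92 + 93 + 70 + 77 + 24 + 23 = 436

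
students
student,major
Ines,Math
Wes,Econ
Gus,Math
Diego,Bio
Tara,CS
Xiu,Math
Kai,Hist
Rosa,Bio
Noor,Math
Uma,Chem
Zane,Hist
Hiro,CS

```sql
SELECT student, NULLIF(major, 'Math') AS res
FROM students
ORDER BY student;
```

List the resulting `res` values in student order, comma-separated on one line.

student=Diego: major=Bio vs Math: differ → Bio
student=Gus: major=Math vs Math: equal → NULL
student=Hiro: major=CS vs Math: differ → CS
student=Ines: major=Math vs Math: equal → NULL
student=Kai: major=Hist vs Math: differ → Hist
student=Noor: major=Math vs Math: equal → NULL
student=Rosa: major=Bio vs Math: differ → Bio
student=Tara: major=CS vs Math: differ → CS
student=Uma: major=Chem vs Math: differ → Chem
student=Wes: major=Econ vs Math: differ → Econ
student=Xiu: major=Math vs Math: equal → NULL
student=Zane: major=Hist vs Math: differ → Hist

Bio, NULL, CS, NULL, Hist, NULL, Bio, CS, Chem, Econ, NULL, Hist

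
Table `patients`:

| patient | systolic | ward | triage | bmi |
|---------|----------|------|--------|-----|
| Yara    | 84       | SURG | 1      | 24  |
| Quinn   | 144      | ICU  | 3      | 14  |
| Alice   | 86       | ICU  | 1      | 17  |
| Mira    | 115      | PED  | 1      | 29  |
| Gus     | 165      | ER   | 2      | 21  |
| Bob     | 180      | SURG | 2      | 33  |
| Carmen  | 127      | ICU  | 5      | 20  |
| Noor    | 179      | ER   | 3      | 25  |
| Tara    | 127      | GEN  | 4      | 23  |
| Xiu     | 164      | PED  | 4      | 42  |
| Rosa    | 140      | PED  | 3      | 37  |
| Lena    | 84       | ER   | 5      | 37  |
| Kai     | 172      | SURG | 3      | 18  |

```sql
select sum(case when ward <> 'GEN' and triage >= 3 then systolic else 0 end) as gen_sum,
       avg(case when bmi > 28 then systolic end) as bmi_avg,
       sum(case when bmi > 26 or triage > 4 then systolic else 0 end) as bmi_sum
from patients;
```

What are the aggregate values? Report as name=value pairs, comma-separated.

[gen_sum: ward <> 'GEN' and triage >= 3]
patient=Yara: ✗
patient=Quinn: ✓ → 144
patient=Alice: ✗
patient=Mira: ✗
patient=Gus: ✗
patient=Bob: ✗
patient=Carmen: ✓ → 127
patient=Noor: ✓ → 179
patient=Tara: ✗
patient=Xiu: ✓ → 164
patient=Rosa: ✓ → 140
patient=Lena: ✓ → 84
patient=Kai: ✓ → 172
gen_sum = 144 + 127 + 179 + 164 + 140 + 84 + 172 = 1010
—
[bmi_avg: bmi > 28]
patient=Yara: ✗
patient=Quinn: ✗
patient=Alice: ✗
patient=Mira: ✓ → 115
patient=Gus: ✗
patient=Bob: ✓ → 180
patient=Carmen: ✗
patient=Noor: ✗
patient=Tara: ✗
patient=Xiu: ✓ → 164
patient=Rosa: ✓ → 140
patient=Lena: ✓ → 84
patient=Kai: ✗
bmi_avg = (115 + 180 + 164 + 140 + 84) / 5 = 136.6
—
[bmi_sum: bmi > 26 or triage > 4]
patient=Yara: ✗
patient=Quinn: ✗
patient=Alice: ✗
patient=Mira: ✓ → 115
patient=Gus: ✗
patient=Bob: ✓ → 180
patient=Carmen: ✓ → 127
patient=Noor: ✗
patient=Tara: ✗
patient=Xiu: ✓ → 164
patient=Rosa: ✓ → 140
patient=Lena: ✓ → 84
patient=Kai: ✗
bmi_sum = 115 + 180 + 127 + 164 + 140 + 84 = 810

gen_sum=1010, bmi_avg=136.6, bmi_sum=810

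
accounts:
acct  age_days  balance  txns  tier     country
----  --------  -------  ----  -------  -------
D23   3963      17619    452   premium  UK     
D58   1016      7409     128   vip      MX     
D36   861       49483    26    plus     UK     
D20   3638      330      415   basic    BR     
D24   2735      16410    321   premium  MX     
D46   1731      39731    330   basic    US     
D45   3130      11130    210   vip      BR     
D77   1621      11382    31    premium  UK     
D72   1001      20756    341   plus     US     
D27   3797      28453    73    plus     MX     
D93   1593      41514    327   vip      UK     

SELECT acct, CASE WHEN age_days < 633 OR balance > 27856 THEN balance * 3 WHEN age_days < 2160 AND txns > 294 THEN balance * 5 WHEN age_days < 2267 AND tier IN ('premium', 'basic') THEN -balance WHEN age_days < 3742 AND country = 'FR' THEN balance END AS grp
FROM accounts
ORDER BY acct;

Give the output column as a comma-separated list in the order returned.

NULL, NULL, NULL, 85359, 148449, NULL, 119193, NULL, 103780, -11382, 124542

acct=D20: (no match → NULL) → NULL
acct=D23: (no match → NULL) → NULL
acct=D24: (no match → NULL) → NULL
acct=D27: age_days < 633 OR balance > 27856 → 85359
acct=D36: age_days < 633 OR balance > 27856 → 148449
acct=D45: (no match → NULL) → NULL
acct=D46: age_days < 633 OR balance > 27856 → 119193
acct=D58: (no match → NULL) → NULL
acct=D72: age_days < 2160 AND txns > 294 → 103780
acct=D77: age_days < 2267 AND tier IN ('premium', 'basic') → -11382
acct=D93: age_days < 633 OR balance > 27856 → 124542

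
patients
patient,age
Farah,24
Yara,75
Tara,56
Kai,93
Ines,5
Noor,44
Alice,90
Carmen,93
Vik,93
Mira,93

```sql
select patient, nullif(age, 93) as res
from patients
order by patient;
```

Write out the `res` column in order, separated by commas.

patient=Alice: age=90 vs 93: differ → 90
patient=Carmen: age=93 vs 93: equal → NULL
patient=Farah: age=24 vs 93: differ → 24
patient=Ines: age=5 vs 93: differ → 5
patient=Kai: age=93 vs 93: equal → NULL
patient=Mira: age=93 vs 93: equal → NULL
patient=Noor: age=44 vs 93: differ → 44
patient=Tara: age=56 vs 93: differ → 56
patient=Vik: age=93 vs 93: equal → NULL
patient=Yara: age=75 vs 93: differ → 75

90, NULL, 24, 5, NULL, NULL, 44, 56, NULL, 75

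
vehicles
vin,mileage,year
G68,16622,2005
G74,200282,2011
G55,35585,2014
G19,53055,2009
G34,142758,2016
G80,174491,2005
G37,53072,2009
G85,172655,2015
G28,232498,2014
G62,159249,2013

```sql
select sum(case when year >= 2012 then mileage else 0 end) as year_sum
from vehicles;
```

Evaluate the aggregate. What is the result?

742745

vin=G68: ✗
vin=G74: ✗
vin=G55: ✓ → 35585
vin=G19: ✗
vin=G34: ✓ → 142758
vin=G80: ✗
vin=G37: ✗
vin=G85: ✓ → 172655
vin=G28: ✓ → 232498
vin=G62: ✓ → 159249
year_sum = 35585 + 142758 + 172655 + 232498 + 159249 = 742745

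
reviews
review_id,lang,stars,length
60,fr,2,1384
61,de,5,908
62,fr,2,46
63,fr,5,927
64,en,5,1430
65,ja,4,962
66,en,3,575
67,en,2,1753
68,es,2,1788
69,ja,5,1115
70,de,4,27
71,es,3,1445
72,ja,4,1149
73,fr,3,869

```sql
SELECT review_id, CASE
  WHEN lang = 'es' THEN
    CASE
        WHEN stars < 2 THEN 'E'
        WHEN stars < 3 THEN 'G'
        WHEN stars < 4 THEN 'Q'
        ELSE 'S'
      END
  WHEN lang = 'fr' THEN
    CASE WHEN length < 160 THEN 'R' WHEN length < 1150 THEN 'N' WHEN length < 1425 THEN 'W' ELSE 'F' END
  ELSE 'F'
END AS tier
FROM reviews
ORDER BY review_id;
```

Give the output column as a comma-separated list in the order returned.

review_id=60: lang='fr' → inner[length < 1425] → W
review_id=61: lang='de' → outer ELSE → F
review_id=62: lang='fr' → inner[length < 160] → R
review_id=63: lang='fr' → inner[length < 1150] → N
review_id=64: lang='en' → outer ELSE → F
review_id=65: lang='ja' → outer ELSE → F
review_id=66: lang='en' → outer ELSE → F
review_id=67: lang='en' → outer ELSE → F
review_id=68: lang='es' → inner[stars < 3] → G
review_id=69: lang='ja' → outer ELSE → F
review_id=70: lang='de' → outer ELSE → F
review_id=71: lang='es' → inner[stars < 4] → Q
review_id=72: lang='ja' → outer ELSE → F
review_id=73: lang='fr' → inner[length < 1150] → N

W, F, R, N, F, F, F, F, G, F, F, Q, F, N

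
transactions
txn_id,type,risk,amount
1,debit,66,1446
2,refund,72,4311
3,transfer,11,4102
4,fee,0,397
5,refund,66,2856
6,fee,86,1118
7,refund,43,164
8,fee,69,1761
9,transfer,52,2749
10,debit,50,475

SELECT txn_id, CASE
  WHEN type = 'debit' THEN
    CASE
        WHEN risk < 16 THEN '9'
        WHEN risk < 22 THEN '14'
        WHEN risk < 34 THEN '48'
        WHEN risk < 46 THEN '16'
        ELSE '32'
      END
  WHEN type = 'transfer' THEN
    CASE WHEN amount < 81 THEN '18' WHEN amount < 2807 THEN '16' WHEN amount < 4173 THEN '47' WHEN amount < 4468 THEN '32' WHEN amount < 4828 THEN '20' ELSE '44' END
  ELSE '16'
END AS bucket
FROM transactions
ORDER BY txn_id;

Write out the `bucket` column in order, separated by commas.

32, 16, 47, 16, 16, 16, 16, 16, 16, 32

txn_id=1: type='debit' → inner[ELSE] → 32
txn_id=2: type='refund' → outer ELSE → 16
txn_id=3: type='transfer' → inner[amount < 4173] → 47
txn_id=4: type='fee' → outer ELSE → 16
txn_id=5: type='refund' → outer ELSE → 16
txn_id=6: type='fee' → outer ELSE → 16
txn_id=7: type='refund' → outer ELSE → 16
txn_id=8: type='fee' → outer ELSE → 16
txn_id=9: type='transfer' → inner[amount < 2807] → 16
txn_id=10: type='debit' → inner[ELSE] → 32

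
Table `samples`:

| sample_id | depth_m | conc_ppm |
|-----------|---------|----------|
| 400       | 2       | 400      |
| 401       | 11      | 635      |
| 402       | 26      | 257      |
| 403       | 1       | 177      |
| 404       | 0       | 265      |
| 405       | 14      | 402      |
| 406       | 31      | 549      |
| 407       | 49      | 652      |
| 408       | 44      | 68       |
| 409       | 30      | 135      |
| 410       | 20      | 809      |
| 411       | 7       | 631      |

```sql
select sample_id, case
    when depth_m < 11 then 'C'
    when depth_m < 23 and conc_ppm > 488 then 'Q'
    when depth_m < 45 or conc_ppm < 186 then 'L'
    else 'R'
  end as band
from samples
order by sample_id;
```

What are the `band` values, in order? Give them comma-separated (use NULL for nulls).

C, Q, L, C, C, L, L, R, L, L, Q, C

sample_id=400: depth_m < 11 → C
sample_id=401: depth_m < 23 and conc_ppm > 488 → Q
sample_id=402: depth_m < 45 or conc_ppm < 186 → L
sample_id=403: depth_m < 11 → C
sample_id=404: depth_m < 11 → C
sample_id=405: depth_m < 45 or conc_ppm < 186 → L
sample_id=406: depth_m < 45 or conc_ppm < 186 → L
sample_id=407: ELSE → R
sample_id=408: depth_m < 45 or conc_ppm < 186 → L
sample_id=409: depth_m < 45 or conc_ppm < 186 → L
sample_id=410: depth_m < 23 and conc_ppm > 488 → Q
sample_id=411: depth_m < 11 → C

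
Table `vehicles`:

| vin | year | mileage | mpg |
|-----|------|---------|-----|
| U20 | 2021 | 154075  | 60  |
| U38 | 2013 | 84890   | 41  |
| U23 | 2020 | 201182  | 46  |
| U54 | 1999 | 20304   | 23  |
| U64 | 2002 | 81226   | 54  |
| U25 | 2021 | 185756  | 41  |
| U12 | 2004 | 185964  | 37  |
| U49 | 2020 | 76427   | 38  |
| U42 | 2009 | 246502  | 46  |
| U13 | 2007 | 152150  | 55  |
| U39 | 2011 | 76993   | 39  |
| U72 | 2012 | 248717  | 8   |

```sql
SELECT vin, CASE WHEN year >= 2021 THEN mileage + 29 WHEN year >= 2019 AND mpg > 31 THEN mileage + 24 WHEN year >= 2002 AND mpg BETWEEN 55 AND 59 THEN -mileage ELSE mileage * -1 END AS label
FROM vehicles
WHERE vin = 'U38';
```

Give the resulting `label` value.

-84890

vin = U38: year=2013, mileage=84890, mpg=41.
year >= 2021 → false
year >= 2019 AND mpg > 31 → false
year >= 2002 AND mpg BETWEEN 55 AND 59 → false
No prior WHEN matched → ELSE → -84890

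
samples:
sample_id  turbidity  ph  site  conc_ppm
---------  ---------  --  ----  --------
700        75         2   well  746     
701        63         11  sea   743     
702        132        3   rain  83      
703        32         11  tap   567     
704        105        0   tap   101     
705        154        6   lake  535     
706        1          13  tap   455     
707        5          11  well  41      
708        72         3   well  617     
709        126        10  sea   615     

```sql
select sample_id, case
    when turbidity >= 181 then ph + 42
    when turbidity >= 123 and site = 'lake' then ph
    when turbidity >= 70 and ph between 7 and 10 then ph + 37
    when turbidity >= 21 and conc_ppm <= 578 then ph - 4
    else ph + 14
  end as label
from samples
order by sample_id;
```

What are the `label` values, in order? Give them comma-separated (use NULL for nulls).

16, 25, -1, 7, -4, 6, 27, 25, 17, 47

sample_id=700: ELSE → 16
sample_id=701: ELSE → 25
sample_id=702: turbidity >= 21 and conc_ppm <= 578 → -1
sample_id=703: turbidity >= 21 and conc_ppm <= 578 → 7
sample_id=704: turbidity >= 21 and conc_ppm <= 578 → -4
sample_id=705: turbidity >= 123 and site = 'lake' → 6
sample_id=706: ELSE → 27
sample_id=707: ELSE → 25
sample_id=708: ELSE → 17
sample_id=709: turbidity >= 70 and ph between 7 and 10 → 47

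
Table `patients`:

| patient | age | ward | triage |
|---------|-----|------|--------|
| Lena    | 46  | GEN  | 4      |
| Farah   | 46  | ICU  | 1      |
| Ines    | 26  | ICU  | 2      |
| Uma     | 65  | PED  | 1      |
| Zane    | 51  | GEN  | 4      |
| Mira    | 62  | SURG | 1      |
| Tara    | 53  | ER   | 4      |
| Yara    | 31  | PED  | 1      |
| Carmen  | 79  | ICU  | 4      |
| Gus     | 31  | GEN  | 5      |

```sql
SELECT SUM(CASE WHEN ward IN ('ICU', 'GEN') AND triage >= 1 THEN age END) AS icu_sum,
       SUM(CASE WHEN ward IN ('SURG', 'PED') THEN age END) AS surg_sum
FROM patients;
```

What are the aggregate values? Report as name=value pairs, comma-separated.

[icu_sum: ward IN ('ICU', 'GEN') AND triage >= 1]
patient=Lena: ✓ → 46
patient=Farah: ✓ → 46
patient=Ines: ✓ → 26
patient=Uma: ✗
patient=Zane: ✓ → 51
patient=Mira: ✗
patient=Tara: ✗
patient=Yara: ✗
patient=Carmen: ✓ → 79
patient=Gus: ✓ → 31
icu_sum = 46 + 46 + 26 + 51 + 79 + 31 = 279
—
[surg_sum: ward IN ('SURG', 'PED')]
patient=Lena: ✗
patient=Farah: ✗
patient=Ines: ✗
patient=Uma: ✓ → 65
patient=Zane: ✗
patient=Mira: ✓ → 62
patient=Tara: ✗
patient=Yara: ✓ → 31
patient=Carmen: ✗
patient=Gus: ✗
surg_sum = 65 + 62 + 31 = 158

icu_sum=279, surg_sum=158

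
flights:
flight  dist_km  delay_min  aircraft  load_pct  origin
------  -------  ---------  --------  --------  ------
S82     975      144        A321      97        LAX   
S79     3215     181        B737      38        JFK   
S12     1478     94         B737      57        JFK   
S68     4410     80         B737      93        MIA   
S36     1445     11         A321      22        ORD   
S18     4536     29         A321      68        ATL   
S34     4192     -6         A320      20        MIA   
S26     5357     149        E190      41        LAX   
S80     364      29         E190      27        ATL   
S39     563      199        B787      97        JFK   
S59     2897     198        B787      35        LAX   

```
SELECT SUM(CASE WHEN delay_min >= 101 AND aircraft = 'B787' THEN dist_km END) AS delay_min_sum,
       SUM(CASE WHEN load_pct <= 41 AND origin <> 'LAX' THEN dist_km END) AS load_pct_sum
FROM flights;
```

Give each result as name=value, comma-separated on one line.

[delay_min_sum: delay_min >= 101 AND aircraft = 'B787']
flight=S82: ✗
flight=S79: ✗
flight=S12: ✗
flight=S68: ✗
flight=S36: ✗
flight=S18: ✗
flight=S34: ✗
flight=S26: ✗
flight=S80: ✗
flight=S39: ✓ → 563
flight=S59: ✓ → 2897
delay_min_sum = 563 + 2897 = 3460
—
[load_pct_sum: load_pct <= 41 AND origin <> 'LAX']
flight=S82: ✗
flight=S79: ✓ → 3215
flight=S12: ✗
flight=S68: ✗
flight=S36: ✓ → 1445
flight=S18: ✗
flight=S34: ✓ → 4192
flight=S26: ✗
flight=S80: ✓ → 364
flight=S39: ✗
flight=S59: ✗
load_pct_sum = 3215 + 1445 + 4192 + 364 = 9216

delay_min_sum=3460, load_pct_sum=9216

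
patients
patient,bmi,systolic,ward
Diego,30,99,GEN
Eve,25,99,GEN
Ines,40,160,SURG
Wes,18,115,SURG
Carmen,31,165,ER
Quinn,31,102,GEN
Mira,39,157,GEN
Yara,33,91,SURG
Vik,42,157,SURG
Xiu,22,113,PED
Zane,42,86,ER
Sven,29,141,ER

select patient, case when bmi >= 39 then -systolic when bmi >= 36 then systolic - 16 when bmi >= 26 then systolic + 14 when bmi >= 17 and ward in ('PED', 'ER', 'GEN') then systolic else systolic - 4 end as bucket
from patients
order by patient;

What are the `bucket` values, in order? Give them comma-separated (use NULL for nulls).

patient=Carmen: bmi >= 26 → 179
patient=Diego: bmi >= 26 → 113
patient=Eve: bmi >= 17 and ward in ('PED', 'ER', 'GEN') → 99
patient=Ines: bmi >= 39 → -160
patient=Mira: bmi >= 39 → -157
patient=Quinn: bmi >= 26 → 116
patient=Sven: bmi >= 26 → 155
patient=Vik: bmi >= 39 → -157
patient=Wes: ELSE → 111
patient=Xiu: bmi >= 17 and ward in ('PED', 'ER', 'GEN') → 113
patient=Yara: bmi >= 26 → 105
patient=Zane: bmi >= 39 → -86

179, 113, 99, -160, -157, 116, 155, -157, 111, 113, 105, -86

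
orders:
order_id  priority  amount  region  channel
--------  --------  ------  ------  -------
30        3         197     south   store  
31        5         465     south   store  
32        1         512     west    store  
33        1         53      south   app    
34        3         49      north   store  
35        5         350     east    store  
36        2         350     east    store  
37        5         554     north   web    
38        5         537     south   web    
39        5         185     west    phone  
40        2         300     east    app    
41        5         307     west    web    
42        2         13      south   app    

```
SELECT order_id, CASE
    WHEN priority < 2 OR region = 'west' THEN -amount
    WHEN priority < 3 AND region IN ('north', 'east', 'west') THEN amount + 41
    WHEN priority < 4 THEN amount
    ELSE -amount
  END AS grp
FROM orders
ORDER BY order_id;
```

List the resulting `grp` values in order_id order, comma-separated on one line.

197, -465, -512, -53, 49, -350, 391, -554, -537, -185, 341, -307, 13

order_id=30: priority < 4 → 197
order_id=31: ELSE → -465
order_id=32: priority < 2 OR region = 'west' → -512
order_id=33: priority < 2 OR region = 'west' → -53
order_id=34: priority < 4 → 49
order_id=35: ELSE → -350
order_id=36: priority < 3 AND region IN ('north', 'east', 'west') → 391
order_id=37: ELSE → -554
order_id=38: ELSE → -537
order_id=39: priority < 2 OR region = 'west' → -185
order_id=40: priority < 3 AND region IN ('north', 'east', 'west') → 341
order_id=41: priority < 2 OR region = 'west' → -307
order_id=42: priority < 4 → 13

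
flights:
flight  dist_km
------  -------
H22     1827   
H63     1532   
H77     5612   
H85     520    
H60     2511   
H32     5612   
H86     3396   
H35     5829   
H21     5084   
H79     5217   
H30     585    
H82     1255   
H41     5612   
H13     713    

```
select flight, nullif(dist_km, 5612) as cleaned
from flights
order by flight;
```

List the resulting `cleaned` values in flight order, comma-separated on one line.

713, 5084, 1827, 585, NULL, 5829, NULL, 2511, 1532, NULL, 5217, 1255, 520, 3396

flight=H13: dist_km=713 vs 5612: differ → 713
flight=H21: dist_km=5084 vs 5612: differ → 5084
flight=H22: dist_km=1827 vs 5612: differ → 1827
flight=H30: dist_km=585 vs 5612: differ → 585
flight=H32: dist_km=5612 vs 5612: equal → NULL
flight=H35: dist_km=5829 vs 5612: differ → 5829
flight=H41: dist_km=5612 vs 5612: equal → NULL
flight=H60: dist_km=2511 vs 5612: differ → 2511
flight=H63: dist_km=1532 vs 5612: differ → 1532
flight=H77: dist_km=5612 vs 5612: equal → NULL
flight=H79: dist_km=5217 vs 5612: differ → 5217
flight=H82: dist_km=1255 vs 5612: differ → 1255
flight=H85: dist_km=520 vs 5612: differ → 520
flight=H86: dist_km=3396 vs 5612: differ → 3396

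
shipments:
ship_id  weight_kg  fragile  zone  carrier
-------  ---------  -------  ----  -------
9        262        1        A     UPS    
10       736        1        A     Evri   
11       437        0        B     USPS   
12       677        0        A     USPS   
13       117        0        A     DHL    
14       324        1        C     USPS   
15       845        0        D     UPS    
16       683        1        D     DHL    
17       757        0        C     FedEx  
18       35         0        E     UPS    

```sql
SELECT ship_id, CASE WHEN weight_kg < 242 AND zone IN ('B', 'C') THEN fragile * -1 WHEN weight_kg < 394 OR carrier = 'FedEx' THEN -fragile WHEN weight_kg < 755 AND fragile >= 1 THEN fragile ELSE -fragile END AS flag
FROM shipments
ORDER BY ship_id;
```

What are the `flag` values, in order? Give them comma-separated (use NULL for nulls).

ship_id=9: weight_kg < 394 OR carrier = 'FedEx' → -1
ship_id=10: weight_kg < 755 AND fragile >= 1 → 1
ship_id=11: ELSE → 0
ship_id=12: ELSE → 0
ship_id=13: weight_kg < 394 OR carrier = 'FedEx' → 0
ship_id=14: weight_kg < 394 OR carrier = 'FedEx' → -1
ship_id=15: ELSE → 0
ship_id=16: weight_kg < 755 AND fragile >= 1 → 1
ship_id=17: weight_kg < 394 OR carrier = 'FedEx' → 0
ship_id=18: weight_kg < 394 OR carrier = 'FedEx' → 0

-1, 1, 0, 0, 0, -1, 0, 1, 0, 0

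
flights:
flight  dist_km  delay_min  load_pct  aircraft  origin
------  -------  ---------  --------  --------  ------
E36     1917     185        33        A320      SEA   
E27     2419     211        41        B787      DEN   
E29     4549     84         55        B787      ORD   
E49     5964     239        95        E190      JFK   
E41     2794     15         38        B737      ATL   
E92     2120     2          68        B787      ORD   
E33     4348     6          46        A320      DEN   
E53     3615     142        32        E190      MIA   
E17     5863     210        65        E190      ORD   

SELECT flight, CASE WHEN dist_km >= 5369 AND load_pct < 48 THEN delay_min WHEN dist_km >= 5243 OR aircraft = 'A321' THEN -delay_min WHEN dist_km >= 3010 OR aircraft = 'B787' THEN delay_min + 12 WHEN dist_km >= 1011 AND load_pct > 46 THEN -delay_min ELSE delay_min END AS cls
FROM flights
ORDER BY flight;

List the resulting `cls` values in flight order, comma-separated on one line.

flight=E17: dist_km >= 5243 OR aircraft = 'A321' → -210
flight=E27: dist_km >= 3010 OR aircraft = 'B787' → 223
flight=E29: dist_km >= 3010 OR aircraft = 'B787' → 96
flight=E33: dist_km >= 3010 OR aircraft = 'B787' → 18
flight=E36: ELSE → 185
flight=E41: ELSE → 15
flight=E49: dist_km >= 5243 OR aircraft = 'A321' → -239
flight=E53: dist_km >= 3010 OR aircraft = 'B787' → 154
flight=E92: dist_km >= 3010 OR aircraft = 'B787' → 14

-210, 223, 96, 18, 185, 15, -239, 154, 14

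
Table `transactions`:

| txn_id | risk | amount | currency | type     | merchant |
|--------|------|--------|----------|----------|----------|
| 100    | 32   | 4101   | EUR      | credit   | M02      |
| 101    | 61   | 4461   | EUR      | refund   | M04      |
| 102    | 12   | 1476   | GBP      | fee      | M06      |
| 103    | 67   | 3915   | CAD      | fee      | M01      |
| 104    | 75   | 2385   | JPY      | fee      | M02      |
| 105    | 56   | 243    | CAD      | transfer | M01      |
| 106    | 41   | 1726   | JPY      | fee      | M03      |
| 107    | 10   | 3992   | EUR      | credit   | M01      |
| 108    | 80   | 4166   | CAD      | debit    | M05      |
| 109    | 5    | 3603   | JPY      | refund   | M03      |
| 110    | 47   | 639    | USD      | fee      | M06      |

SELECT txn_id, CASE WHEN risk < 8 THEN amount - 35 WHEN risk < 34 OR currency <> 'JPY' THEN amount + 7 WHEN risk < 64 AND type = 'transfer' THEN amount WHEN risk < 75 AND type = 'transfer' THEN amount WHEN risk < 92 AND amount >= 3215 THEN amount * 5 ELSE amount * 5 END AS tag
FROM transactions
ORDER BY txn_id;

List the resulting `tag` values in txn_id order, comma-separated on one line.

txn_id=100: risk < 34 OR currency <> 'JPY' → 4108
txn_id=101: risk < 34 OR currency <> 'JPY' → 4468
txn_id=102: risk < 34 OR currency <> 'JPY' → 1483
txn_id=103: risk < 34 OR currency <> 'JPY' → 3922
txn_id=104: ELSE → 11925
txn_id=105: risk < 34 OR currency <> 'JPY' → 250
txn_id=106: ELSE → 8630
txn_id=107: risk < 34 OR currency <> 'JPY' → 3999
txn_id=108: risk < 34 OR currency <> 'JPY' → 4173
txn_id=109: risk < 8 → 3568
txn_id=110: risk < 34 OR currency <> 'JPY' → 646

4108, 4468, 1483, 3922, 11925, 250, 8630, 3999, 4173, 3568, 646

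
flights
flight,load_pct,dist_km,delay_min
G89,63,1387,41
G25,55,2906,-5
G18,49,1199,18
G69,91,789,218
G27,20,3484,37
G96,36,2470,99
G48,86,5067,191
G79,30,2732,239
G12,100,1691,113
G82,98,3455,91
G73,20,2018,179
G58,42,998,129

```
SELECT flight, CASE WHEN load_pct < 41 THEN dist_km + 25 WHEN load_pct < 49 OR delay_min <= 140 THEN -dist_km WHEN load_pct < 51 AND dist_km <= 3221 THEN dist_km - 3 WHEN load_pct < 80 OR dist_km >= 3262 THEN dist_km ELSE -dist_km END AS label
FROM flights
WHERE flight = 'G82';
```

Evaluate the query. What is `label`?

flight = G82: load_pct=98, dist_km=3455, delay_min=91.
load_pct < 41 → false
load_pct < 49 OR delay_min <= 140 → true → -3455

-3455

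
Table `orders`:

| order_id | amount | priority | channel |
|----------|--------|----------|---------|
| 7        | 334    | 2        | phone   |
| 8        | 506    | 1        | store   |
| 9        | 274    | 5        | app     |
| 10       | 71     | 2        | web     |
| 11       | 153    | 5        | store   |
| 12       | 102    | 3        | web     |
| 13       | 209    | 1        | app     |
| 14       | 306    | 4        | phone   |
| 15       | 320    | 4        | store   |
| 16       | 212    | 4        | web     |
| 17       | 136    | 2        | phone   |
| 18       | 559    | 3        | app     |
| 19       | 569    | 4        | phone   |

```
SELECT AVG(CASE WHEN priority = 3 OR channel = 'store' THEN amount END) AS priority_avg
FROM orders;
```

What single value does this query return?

328

order_id=7: ✗
order_id=8: ✓ → 506
order_id=9: ✗
order_id=10: ✗
order_id=11: ✓ → 153
order_id=12: ✓ → 102
order_id=13: ✗
order_id=14: ✗
order_id=15: ✓ → 320
order_id=16: ✗
order_id=17: ✗
order_id=18: ✓ → 559
order_id=19: ✗
priority_avg = (506 + 153 + 102 + 320 + 559) / 5 = 328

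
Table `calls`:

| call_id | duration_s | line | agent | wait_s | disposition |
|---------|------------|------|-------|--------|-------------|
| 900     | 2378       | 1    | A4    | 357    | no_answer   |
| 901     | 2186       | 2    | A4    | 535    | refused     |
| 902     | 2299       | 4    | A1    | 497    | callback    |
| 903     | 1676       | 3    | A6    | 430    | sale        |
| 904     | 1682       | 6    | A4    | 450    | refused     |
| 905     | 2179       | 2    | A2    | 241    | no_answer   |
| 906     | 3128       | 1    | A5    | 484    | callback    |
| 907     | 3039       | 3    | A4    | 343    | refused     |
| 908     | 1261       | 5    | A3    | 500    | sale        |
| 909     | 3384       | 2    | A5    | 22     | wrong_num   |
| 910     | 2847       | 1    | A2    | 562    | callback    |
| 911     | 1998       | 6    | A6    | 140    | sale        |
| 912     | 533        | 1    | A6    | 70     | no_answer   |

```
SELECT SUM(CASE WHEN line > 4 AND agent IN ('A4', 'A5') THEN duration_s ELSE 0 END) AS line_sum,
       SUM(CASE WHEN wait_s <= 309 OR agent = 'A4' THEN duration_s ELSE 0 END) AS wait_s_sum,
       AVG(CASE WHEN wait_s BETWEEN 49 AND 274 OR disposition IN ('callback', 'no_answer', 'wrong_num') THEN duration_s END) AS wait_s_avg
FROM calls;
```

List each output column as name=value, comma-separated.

line_sum=1682, wait_s_sum=17379, wait_s_avg=2343.25

[line_sum: line > 4 AND agent IN ('A4', 'A5')]
call_id=900: ✗
call_id=901: ✗
call_id=902: ✗
call_id=903: ✗
call_id=904: ✓ → 1682
call_id=905: ✗
call_id=906: ✗
call_id=907: ✗
call_id=908: ✗
call_id=909: ✗
call_id=910: ✗
call_id=911: ✗
call_id=912: ✗
line_sum = 1682
—
[wait_s_sum: wait_s <= 309 OR agent = 'A4']
call_id=900: ✓ → 2378
call_id=901: ✓ → 2186
call_id=902: ✗
call_id=903: ✗
call_id=904: ✓ → 1682
call_id=905: ✓ → 2179
call_id=906: ✗
call_id=907: ✓ → 3039
call_id=908: ✗
call_id=909: ✓ → 3384
call_id=910: ✗
call_id=911: ✓ → 1998
call_id=912: ✓ → 533
wait_s_sum = 2378 + 2186 + 1682 + 2179 + 3039 + 3384 + 1998 + 533 = 17379
—
[wait_s_avg: wait_s BETWEEN 49 AND 274 OR disposition IN ('callback', 'no_answer', 'wrong_num')]
call_id=900: ✓ → 2378
call_id=901: ✗
call_id=902: ✓ → 2299
call_id=903: ✗
call_id=904: ✗
call_id=905: ✓ → 2179
call_id=906: ✓ → 3128
call_id=907: ✗
call_id=908: ✗
call_id=909: ✓ → 3384
call_id=910: ✓ → 2847
call_id=911: ✓ → 1998
call_id=912: ✓ → 533
wait_s_avg = (2378 + 2299 + 2179 + 3128 + 3384 + 2847 + 1998 + 533) / 8 = 2343.25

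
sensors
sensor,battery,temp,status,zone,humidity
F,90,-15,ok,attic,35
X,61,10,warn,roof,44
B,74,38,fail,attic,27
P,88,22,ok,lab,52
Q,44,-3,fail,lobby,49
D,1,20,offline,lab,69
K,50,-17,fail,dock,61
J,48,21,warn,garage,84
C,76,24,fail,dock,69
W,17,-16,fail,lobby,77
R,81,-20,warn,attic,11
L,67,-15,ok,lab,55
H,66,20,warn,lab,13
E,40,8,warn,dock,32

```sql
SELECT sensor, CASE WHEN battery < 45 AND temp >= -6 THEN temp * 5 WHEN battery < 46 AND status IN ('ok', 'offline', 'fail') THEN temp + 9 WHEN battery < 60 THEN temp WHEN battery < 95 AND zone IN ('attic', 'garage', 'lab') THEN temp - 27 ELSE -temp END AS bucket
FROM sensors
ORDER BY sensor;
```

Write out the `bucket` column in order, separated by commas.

sensor=B: battery < 95 AND zone IN ('attic', 'garage', 'lab') → 11
sensor=C: ELSE → -24
sensor=D: battery < 45 AND temp >= -6 → 100
sensor=E: battery < 45 AND temp >= -6 → 40
sensor=F: battery < 95 AND zone IN ('attic', 'garage', 'lab') → -42
sensor=H: battery < 95 AND zone IN ('attic', 'garage', 'lab') → -7
sensor=J: battery < 60 → 21
sensor=K: battery < 60 → -17
sensor=L: battery < 95 AND zone IN ('attic', 'garage', 'lab') → -42
sensor=P: battery < 95 AND zone IN ('attic', 'garage', 'lab') → -5
sensor=Q: battery < 45 AND temp >= -6 → -15
sensor=R: battery < 95 AND zone IN ('attic', 'garage', 'lab') → -47
sensor=W: battery < 46 AND status IN ('ok', 'offline', 'fail') → -7
sensor=X: ELSE → -10

11, -24, 100, 40, -42, -7, 21, -17, -42, -5, -15, -47, -7, -10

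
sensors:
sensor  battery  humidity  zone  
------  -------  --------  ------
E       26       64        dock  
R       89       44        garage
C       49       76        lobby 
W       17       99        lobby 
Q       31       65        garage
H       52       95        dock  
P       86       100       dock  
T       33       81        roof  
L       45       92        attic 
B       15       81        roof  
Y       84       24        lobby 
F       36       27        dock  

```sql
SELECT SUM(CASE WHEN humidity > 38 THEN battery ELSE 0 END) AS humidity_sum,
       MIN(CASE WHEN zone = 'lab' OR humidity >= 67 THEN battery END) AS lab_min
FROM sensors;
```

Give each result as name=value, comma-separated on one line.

humidity_sum=443, lab_min=15

[humidity_sum: humidity > 38]
sensor=E: ✓ → 26
sensor=R: ✓ → 89
sensor=C: ✓ → 49
sensor=W: ✓ → 17
sensor=Q: ✓ → 31
sensor=H: ✓ → 52
sensor=P: ✓ → 86
sensor=T: ✓ → 33
sensor=L: ✓ → 45
sensor=B: ✓ → 15
sensor=Y: ✗
sensor=F: ✗
humidity_sum = 26 + 89 + 49 + 17 + 31 + 52 + 86 + 33 + 45 + 15 = 443
—
[lab_min: zone = 'lab' OR humidity >= 67]
sensor=E: ✗
sensor=R: ✗
sensor=C: ✓ → 49
sensor=W: ✓ → 17
sensor=Q: ✗
sensor=H: ✓ → 52
sensor=P: ✓ → 86
sensor=T: ✓ → 33
sensor=L: ✓ → 45
sensor=B: ✓ → 15
sensor=Y: ✗
sensor=F: ✗
lab_min = MIN(49, 17, 52, 86, 33, 45, 15) = 15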